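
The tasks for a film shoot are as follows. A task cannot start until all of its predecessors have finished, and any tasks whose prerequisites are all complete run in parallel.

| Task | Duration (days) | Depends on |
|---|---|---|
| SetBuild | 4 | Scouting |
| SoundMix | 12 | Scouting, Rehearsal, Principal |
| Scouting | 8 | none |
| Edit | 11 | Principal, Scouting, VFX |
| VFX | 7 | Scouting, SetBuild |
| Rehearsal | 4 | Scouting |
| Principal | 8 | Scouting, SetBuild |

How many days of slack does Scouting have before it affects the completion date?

Critical path: Scouting→SetBuild→Principal→SoundMix = 8+4+8+12 = 32, so the finish is 32 days.
Scouting finishes as early as 8 and must finish by 8.
Float = 32 − 32 = 0.

0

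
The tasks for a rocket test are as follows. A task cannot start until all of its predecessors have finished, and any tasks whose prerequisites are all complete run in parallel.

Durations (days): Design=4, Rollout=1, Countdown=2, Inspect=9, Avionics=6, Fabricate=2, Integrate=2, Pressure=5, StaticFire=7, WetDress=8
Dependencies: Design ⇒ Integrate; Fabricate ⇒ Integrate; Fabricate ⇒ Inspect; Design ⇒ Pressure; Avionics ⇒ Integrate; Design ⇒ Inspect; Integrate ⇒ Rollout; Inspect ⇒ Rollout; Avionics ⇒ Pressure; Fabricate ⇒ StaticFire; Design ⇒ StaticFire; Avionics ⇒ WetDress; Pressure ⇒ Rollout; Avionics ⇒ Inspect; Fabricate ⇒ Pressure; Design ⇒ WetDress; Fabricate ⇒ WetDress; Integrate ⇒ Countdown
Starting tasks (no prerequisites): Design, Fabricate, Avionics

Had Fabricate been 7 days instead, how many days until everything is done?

17

Critical path before the change: Avionics→Inspect→Rollout = 6+9+1 = 16 giving 16 days.
Fabricate has 4 days of float (longest path through it is 12).
Now Fabricate→Inspect→Rollout = 7+9+1 = 17 is longest, so the finish becomes 17 days.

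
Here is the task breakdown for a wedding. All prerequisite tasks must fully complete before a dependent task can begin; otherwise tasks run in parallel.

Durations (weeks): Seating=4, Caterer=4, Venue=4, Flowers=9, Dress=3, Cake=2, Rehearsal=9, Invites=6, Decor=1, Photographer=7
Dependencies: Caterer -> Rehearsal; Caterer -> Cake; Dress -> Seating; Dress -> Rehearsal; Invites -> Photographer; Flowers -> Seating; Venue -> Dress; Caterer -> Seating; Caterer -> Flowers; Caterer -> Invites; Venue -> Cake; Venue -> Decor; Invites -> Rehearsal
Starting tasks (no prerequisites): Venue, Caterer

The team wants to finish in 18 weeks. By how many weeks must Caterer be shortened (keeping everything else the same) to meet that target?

1

Current finish: 19 weeks; target: 18.
Caterer is on every critical path, so each week cut from Caterer cuts the finish by one (this holds down to a finish of 16).
Need 19 − 18 = 1 week off Caterer → Caterer becomes 3 weeks, finish becomes 18.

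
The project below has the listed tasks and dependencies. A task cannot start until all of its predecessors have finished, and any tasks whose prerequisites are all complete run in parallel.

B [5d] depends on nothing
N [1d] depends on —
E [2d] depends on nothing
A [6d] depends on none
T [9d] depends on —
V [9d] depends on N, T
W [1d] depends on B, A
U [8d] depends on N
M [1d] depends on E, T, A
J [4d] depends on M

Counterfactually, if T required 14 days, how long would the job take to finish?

23

Critical path before the change: T→V = 9+9 = 18 giving 18 days.
Since T is critical, the +5 change carries straight to that chain (now 23 days).
That remains the longest chain; total 23 days.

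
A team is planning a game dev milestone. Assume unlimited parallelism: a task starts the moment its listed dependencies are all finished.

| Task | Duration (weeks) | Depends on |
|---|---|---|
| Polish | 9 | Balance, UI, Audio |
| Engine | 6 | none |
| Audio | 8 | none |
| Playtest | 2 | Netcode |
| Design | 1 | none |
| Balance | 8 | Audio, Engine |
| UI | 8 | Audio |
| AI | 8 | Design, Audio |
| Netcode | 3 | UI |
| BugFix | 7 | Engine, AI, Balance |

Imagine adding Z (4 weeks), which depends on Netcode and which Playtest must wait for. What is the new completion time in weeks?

25

Originally the job takes 25 weeks.
With Z inserted, Playtest now waits for max(Netcode, Z).
New critical path: Audio→UI→Netcode→Z→Playtest = 8+8+3+4+2 = 25 ⇒ 25 weeks.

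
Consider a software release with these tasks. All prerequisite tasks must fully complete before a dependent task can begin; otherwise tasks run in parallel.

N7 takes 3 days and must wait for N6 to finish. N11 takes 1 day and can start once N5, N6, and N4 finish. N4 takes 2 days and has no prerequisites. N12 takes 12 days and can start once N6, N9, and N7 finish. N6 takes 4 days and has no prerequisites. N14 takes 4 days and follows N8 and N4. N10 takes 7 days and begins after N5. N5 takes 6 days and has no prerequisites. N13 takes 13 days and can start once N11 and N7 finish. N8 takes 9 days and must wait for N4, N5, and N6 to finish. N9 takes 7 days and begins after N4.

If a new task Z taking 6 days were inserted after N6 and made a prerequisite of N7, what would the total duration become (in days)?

Originally the schedule takes 21 days.
With Z inserted, N7 now waits for max(N6, Z).
New critical path: N6→Z→N7→N13 = 4+6+3+13 = 26 ⇒ 26 days.

26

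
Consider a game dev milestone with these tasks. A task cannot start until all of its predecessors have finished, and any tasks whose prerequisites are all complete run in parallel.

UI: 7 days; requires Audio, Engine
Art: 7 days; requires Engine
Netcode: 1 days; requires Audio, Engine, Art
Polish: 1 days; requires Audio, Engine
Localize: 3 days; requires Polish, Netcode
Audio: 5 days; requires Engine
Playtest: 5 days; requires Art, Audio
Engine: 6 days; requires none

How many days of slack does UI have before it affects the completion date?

0

The longest chain is Engine→Art→Playtest = 6+7+5 = 18; overall finish 18 days.
UI finishes as early as 18 and must finish by 18.
So UI can slip 18 − 18 = 0 days.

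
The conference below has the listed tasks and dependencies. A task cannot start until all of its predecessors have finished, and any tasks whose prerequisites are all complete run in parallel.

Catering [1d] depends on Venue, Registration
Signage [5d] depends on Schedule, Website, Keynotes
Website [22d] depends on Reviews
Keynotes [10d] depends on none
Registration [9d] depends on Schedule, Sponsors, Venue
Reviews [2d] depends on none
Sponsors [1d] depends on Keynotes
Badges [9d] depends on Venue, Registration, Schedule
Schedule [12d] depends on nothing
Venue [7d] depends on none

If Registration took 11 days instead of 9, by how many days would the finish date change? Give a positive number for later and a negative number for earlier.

2

As given, the longest chain is Schedule→Registration→Badges = 12+9+9 = 30, so the finish is 30 days.
Registration lies on that path, so at 11 days the path becomes 32 days.
That remains the longest chain; total 32 days.
Change in finish: 32 − 30 = +2 days.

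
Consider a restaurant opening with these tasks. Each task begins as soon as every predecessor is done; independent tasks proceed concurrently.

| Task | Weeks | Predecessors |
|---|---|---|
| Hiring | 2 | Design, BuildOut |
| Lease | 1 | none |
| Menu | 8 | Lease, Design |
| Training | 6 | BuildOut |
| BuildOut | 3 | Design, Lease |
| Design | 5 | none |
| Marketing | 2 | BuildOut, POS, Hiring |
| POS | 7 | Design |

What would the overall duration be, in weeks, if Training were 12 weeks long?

Critical path before the change: Design→BuildOut→Training = 5+3+6 = 14 giving 14 weeks.
Training lies on that path, so at 12 weeks the path becomes 20 weeks.
The critical path is still Design→BuildOut→Training; finish is now 20 weeks.

20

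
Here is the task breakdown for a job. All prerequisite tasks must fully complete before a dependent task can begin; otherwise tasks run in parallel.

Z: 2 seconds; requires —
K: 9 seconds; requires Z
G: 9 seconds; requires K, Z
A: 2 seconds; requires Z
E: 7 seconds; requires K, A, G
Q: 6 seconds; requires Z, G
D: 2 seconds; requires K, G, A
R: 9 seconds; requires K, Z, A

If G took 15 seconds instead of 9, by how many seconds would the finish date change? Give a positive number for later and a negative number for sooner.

Critical path before the change: Z→K→G→E = 2+9+9+7 = 27 giving 27 seconds.
G is on the critical path; changing it to 15 makes that path 33 seconds.
That remains the longest chain; total 33 seconds.
Change in finish: 33 − 27 = +6 seconds.

6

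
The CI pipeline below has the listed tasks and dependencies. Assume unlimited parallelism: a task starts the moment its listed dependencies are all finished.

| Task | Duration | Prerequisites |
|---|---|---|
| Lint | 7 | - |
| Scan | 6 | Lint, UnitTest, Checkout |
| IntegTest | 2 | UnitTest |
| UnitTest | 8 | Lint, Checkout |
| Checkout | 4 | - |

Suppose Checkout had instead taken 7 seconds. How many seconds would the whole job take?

Baseline: Lint→UnitTest→Scan = 7+8+6 = 21 → 21 seconds.
The longest path through Checkout is only 18 seconds, so Checkout has float 3.
New critical path: Checkout→UnitTest→Scan = 7+8+6 = 21 ⇒ 21 seconds.

21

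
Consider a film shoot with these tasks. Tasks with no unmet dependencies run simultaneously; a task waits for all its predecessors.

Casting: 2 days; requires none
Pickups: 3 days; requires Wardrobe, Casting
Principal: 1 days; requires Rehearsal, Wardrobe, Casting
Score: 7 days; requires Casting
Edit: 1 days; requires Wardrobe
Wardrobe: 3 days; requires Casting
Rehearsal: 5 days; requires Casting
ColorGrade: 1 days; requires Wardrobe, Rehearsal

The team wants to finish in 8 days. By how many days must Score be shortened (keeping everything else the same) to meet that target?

Current finish: 9 days; target: 8.
Score is on every critical path, so each day cut from Score cuts the finish by one (this holds down to a finish of 8).
Need 9 − 8 = 1 day off Score → Score becomes 6 days, finish becomes 8.

1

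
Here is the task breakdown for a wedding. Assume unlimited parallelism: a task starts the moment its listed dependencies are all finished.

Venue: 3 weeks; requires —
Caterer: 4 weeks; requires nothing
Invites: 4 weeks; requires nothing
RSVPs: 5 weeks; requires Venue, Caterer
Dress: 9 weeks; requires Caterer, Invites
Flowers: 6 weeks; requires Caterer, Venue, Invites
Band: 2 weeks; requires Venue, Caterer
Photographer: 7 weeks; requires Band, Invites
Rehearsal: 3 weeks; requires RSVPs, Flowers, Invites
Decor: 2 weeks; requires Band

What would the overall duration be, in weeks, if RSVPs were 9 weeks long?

The binding path is Caterer→Dress = 4+9 = 13; finish at 13 weeks.
RSVPs has 1 week of float (longest path through it is 12).
New critical path: Caterer→RSVPs→Rehearsal = 4+9+3 = 16 ⇒ 16 weeks.

16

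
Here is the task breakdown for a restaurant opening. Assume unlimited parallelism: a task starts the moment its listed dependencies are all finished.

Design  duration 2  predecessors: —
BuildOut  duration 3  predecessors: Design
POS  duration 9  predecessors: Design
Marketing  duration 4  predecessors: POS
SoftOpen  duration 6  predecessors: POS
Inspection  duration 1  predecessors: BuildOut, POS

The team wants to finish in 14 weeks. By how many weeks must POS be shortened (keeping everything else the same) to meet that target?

3

Current finish: 17 weeks; target: 14.
POS is on every critical path, so each week cut from POS cuts the finish by one (this holds down to a finish of 9).
Need 17 − 14 = 3 weeks off POS → POS becomes 6 weeks, finish becomes 14.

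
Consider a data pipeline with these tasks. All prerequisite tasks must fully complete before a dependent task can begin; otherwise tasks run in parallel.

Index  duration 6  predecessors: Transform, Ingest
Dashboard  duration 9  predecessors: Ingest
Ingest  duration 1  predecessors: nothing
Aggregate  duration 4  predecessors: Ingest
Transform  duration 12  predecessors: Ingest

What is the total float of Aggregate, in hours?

Critical path: Ingest→Transform→Index = 1+12+6 = 19, so the finish is 19 hours.
Aggregate finishes as early as 5 and must finish by 19.
Float = 19 − 5 = 14.

14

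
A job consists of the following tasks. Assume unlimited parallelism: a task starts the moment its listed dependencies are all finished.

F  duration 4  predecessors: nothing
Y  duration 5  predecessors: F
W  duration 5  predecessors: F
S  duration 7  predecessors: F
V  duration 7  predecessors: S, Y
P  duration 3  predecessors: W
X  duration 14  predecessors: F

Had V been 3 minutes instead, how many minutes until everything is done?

Actual critical path: F→S→V = 4+7+7 = 18 ⇒ 18 minutes.
V lies on that path, so at 3 minutes the path becomes 14 minutes.
The binding chain switches to F→X = 4+14 = 18; finish 18 minutes.

18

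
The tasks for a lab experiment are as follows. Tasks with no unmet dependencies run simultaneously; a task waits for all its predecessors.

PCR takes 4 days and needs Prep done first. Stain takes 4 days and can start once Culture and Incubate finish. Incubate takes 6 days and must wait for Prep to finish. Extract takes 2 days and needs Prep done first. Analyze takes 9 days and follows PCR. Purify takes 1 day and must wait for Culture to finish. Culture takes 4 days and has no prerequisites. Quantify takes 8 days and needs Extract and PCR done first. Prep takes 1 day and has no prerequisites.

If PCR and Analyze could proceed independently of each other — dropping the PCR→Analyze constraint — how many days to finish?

13

Before: longest chain Prep→PCR→Analyze = 1+4+9 = 14, finish 14.
Without PCR→Analyze, Analyze's earliest start moves from 5 to 0.
After: Prep→PCR→Quantify = 1+4+8 = 13 → 13 days.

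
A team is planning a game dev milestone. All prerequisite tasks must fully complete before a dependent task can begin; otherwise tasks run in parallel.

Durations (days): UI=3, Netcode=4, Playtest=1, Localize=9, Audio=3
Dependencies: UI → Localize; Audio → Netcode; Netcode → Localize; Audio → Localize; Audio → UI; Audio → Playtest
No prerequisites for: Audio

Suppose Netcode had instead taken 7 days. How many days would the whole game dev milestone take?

19

The binding path is Audio→Netcode→Localize = 3+4+9 = 16; finish at 16 days.
Netcode lies on that path, so at 7 days the path becomes 19 days.
That remains the longest chain; total 19 days.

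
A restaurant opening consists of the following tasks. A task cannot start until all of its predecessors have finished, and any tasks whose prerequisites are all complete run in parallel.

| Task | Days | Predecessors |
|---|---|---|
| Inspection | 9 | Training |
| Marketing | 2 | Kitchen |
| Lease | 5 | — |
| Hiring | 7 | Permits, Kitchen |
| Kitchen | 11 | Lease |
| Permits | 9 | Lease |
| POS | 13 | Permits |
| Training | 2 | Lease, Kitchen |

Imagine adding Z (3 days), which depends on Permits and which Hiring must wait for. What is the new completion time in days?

Originally the plan takes 27 days.
With Z inserted, Hiring now waits for max(Permits, Kitchen, Z).
New critical path: Lease→Permits→POS = 5+9+13 = 27 ⇒ 27 days.

27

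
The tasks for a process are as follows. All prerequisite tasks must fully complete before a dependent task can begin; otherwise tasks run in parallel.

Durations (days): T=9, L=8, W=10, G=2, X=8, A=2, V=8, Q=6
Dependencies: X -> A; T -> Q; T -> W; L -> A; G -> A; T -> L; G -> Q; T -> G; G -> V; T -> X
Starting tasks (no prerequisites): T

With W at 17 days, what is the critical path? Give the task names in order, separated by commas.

As given, the longest chain is T→W = 9+10 = 19, so the finish is 19 days.
W lies on that path, so at 17 days the path becomes 26 days.
No other chain overtakes it, so the finish is 26 days.

T, W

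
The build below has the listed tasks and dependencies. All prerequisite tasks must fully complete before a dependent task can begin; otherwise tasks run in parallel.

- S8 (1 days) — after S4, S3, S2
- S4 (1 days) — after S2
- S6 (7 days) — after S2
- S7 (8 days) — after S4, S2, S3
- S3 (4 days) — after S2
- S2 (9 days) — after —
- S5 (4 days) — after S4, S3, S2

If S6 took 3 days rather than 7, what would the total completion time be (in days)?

The binding path is S2→S3→S7 = 9+4+8 = 21; finish at 21 days.
The longest path through S6 is only 16 days, so S6 has float 5.
That remains the longest chain; total 21 days.

21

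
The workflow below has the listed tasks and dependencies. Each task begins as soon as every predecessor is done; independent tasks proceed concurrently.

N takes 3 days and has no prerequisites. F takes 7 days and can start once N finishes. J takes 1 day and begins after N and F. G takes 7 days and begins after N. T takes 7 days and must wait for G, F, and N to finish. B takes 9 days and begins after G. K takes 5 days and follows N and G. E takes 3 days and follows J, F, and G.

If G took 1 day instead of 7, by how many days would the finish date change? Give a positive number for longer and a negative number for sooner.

-2

Actual critical path: N→G→B = 3+7+9 = 19 ⇒ 19 days.
G is on the critical path; changing it to 1 makes that path 13 days.
Now N→F→T = 3+7+7 = 17 is longest, so the finish becomes 17 days.
Change in finish: 17 − 19 = -2 days.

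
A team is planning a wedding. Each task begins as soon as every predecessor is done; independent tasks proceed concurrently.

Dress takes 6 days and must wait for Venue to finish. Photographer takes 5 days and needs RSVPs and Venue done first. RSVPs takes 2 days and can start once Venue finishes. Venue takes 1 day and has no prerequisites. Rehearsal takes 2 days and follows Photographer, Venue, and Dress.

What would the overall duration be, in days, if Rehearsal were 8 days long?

16

As given, the longest chain is Venue→RSVPs→Photographer→Rehearsal = 1+2+5+2 = 10, so the finish is 10 days.
Rehearsal lies on that path, so at 8 days the path becomes 16 days.
The critical path is still Venue→RSVPs→Photographer→Rehearsal; finish is now 16 days.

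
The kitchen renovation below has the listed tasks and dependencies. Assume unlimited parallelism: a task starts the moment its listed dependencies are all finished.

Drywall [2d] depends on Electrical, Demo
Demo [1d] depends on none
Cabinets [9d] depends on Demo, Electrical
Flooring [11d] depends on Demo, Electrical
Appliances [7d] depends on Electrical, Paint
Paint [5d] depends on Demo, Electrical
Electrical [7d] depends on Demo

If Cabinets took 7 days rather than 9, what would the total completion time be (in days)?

Critical path before the change: Demo→Electrical→Paint→Appliances = 1+7+5+7 = 20 giving 20 days.
The longest path through Cabinets is only 17 days, so Cabinets has float 3.
No other chain overtakes it, so the finish is 20 days.

20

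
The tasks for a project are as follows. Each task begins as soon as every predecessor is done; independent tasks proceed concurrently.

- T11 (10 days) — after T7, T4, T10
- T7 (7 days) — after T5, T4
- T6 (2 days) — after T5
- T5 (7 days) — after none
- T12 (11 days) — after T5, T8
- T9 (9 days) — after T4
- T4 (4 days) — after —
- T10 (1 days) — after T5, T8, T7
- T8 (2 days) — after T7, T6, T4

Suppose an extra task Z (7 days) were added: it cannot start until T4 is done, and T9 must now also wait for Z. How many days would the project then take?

27

Originally the project takes 27 days.
With Z inserted, T9 now waits for max(T4, Z).
New critical path: T5→T7→T8→T10→T11 = 7+7+2+1+10 = 27 ⇒ 27 days.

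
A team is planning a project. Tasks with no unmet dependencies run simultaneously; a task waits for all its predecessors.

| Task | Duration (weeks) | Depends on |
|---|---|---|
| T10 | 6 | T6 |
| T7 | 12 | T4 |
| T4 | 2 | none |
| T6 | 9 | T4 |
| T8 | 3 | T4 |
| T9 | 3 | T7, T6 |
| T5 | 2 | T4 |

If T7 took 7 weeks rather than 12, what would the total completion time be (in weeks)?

17

Critical path before the change: T4→T7→T9 = 2+12+3 = 17 giving 17 weeks.
T7 is on the critical path; changing it to 7 makes that path 12 weeks.
New critical path: T4→T6→T10 = 2+9+6 = 17 ⇒ 17 weeks.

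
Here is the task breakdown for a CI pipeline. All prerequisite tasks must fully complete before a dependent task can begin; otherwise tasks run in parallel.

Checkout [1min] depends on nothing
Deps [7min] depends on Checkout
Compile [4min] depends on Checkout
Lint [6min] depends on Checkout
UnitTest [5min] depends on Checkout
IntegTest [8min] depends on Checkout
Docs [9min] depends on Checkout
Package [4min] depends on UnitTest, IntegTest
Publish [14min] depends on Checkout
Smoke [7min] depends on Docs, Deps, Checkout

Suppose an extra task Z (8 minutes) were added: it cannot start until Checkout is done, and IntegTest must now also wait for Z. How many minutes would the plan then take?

21

Originally the plan takes 17 minutes.
With Z inserted, IntegTest now waits for max(Checkout, Z).
New critical path: Checkout→Z→IntegTest→Package = 1+8+8+4 = 21 ⇒ 21 minutes.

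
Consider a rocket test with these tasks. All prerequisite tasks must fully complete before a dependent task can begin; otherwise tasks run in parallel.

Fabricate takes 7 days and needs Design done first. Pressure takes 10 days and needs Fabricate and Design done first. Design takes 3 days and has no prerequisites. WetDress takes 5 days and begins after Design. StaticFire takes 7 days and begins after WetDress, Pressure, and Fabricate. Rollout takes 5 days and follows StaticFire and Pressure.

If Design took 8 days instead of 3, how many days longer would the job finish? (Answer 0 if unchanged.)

Critical path before the change: Design→Fabricate→Pressure→StaticFire→Rollout = 3+7+10+7+5 = 32 giving 32 days.
Design is on the critical path; changing it to 8 makes that path 37 days.
The critical path is still Design→Fabricate→Pressure→StaticFire→Rollout; finish is now 37 days.
Change in finish: 37 − 32 = +5 days.

5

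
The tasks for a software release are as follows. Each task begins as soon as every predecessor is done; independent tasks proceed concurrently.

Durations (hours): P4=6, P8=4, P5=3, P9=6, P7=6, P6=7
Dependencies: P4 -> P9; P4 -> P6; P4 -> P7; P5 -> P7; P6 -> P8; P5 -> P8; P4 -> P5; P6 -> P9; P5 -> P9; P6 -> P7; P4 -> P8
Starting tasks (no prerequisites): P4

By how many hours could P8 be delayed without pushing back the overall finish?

Critical path: P4→P6→P7 = 6+7+6 = 19, so the finish is 19 hours.
P8 finishes as early as 17 and must finish by 19.
Slack of P8 = 15 − 13 = 2 hours.

2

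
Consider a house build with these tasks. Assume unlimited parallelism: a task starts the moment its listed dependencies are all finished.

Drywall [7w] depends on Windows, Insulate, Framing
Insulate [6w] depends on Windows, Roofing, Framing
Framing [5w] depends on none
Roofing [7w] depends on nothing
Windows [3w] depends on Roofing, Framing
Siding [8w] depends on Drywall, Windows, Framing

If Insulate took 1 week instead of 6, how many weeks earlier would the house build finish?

Actual critical path: Roofing→Windows→Insulate→Drywall→Siding = 7+3+6+7+8 = 31 ⇒ 31 weeks.
Insulate lies on that path, so at 1 week the path becomes 26 weeks.
The critical path is still Roofing→Windows→Insulate→Drywall→Siding; finish is now 26 weeks.
Change in finish: 26 − 31 = -5 weeks.

5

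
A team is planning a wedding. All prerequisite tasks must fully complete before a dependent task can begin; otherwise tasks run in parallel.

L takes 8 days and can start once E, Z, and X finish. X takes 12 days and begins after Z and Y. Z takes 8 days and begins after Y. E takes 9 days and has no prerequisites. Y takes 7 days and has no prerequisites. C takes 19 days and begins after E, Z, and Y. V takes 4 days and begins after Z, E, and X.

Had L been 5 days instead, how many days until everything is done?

34

Actual critical path: Y→Z→X→L = 7+8+12+8 = 35 ⇒ 35 days.
L lies on that path, so at 5 days the path becomes 32 days.
The binding chain switches to Y→Z→C = 7+8+19 = 34; finish 34 days.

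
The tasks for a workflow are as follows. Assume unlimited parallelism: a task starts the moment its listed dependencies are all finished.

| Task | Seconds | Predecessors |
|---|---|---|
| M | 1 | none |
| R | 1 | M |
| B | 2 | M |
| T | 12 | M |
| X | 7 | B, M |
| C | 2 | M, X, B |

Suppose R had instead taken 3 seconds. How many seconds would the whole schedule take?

13

The binding path is M→T = 1+12 = 13; finish at 13 seconds.
R has 11 seconds of float (longest path through it is 2).
No other chain overtakes it, so the finish is 13 seconds.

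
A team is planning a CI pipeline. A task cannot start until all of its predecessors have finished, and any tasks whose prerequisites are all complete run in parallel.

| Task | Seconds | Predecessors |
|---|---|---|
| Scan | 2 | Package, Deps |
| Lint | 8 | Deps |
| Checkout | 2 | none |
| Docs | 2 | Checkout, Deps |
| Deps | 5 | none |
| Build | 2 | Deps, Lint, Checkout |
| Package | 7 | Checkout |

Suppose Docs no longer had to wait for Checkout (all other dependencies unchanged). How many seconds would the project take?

15

Before: longest chain Deps→Lint→Build = 5+8+2 = 15, finish 15.
Dropping Checkout→Docs doesn't change Docs's earliest start (5); another predecessor still binds.
After: Deps→Lint→Build = 5+8+2 = 15 → 15 seconds.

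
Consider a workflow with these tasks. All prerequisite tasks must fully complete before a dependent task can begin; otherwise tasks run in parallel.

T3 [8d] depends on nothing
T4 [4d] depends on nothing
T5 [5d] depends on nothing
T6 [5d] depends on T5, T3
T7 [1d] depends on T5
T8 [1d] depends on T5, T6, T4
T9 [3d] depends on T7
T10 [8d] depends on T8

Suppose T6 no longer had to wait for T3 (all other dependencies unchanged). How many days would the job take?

19

Before: longest chain T3→T6→T8→T10 = 8+5+1+8 = 22, finish 22.
Without T3→T6, T6's earliest start moves from 8 to 5.
New critical path: T5→T6→T8→T10 = 5+5+1+8 = 19 ⇒ 19 days.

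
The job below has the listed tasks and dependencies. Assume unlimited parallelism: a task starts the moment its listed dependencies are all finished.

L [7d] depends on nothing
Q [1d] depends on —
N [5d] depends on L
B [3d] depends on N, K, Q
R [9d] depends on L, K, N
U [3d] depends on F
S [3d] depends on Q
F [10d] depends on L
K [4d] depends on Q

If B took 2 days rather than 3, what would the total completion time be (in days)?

21

Actual critical path: L→N→R = 7+5+9 = 21 ⇒ 21 days.
B has 6 days of float (longest path through it is 15).
That remains the longest chain; total 21 days.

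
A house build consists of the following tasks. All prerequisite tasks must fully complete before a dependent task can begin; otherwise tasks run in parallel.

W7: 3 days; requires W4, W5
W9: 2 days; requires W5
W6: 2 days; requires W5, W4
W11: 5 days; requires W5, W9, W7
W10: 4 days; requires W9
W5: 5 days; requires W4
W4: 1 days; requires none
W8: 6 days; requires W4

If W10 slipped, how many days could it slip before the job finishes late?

2

The longest chain is W4→W5→W7→W11 = 1+5+3+5 = 14; overall finish 14 days.
W10 finishes as early as 12 and must finish by 14.
Float = 14 − 12 = 2.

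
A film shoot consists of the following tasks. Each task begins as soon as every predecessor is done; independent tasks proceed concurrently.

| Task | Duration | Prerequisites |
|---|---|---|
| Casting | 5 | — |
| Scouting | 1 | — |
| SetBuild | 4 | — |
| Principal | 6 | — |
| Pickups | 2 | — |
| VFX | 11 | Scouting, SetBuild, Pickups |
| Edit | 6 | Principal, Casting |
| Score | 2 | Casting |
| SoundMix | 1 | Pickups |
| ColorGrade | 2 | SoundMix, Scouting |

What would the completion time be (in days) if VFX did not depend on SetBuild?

Before: longest chain SetBuild→VFX = 4+11 = 15, finish 15.
Without SetBuild→VFX, VFX's earliest start moves from 4 to 2.
New critical path: Pickups→VFX = 2+11 = 13 ⇒ 13 days.

13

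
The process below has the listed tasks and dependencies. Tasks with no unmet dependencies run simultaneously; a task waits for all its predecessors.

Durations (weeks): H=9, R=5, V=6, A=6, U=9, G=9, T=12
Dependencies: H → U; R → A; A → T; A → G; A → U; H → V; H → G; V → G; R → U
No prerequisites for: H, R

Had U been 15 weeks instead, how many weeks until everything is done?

26

As given, the longest chain is H→V→G = 9+6+9 = 24, so the finish is 24 weeks.
U is off the critical path — its longest chain is 20 weeks, giving 4 of slack.
Now R→A→U = 5+6+15 = 26 is longest, so the finish becomes 26 weeks.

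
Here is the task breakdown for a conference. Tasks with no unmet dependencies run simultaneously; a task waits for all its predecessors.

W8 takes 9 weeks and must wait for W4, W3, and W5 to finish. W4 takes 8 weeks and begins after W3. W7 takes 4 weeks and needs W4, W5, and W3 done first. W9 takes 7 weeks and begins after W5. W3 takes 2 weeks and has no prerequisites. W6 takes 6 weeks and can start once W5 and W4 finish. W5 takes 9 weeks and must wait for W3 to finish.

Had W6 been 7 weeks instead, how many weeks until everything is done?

20

Critical path before the change: W3→W5→W8 = 2+9+9 = 20 giving 20 weeks.
The longest path through W6 is only 17 weeks, so W6 has float 3.
That remains the longest chain; total 20 weeks.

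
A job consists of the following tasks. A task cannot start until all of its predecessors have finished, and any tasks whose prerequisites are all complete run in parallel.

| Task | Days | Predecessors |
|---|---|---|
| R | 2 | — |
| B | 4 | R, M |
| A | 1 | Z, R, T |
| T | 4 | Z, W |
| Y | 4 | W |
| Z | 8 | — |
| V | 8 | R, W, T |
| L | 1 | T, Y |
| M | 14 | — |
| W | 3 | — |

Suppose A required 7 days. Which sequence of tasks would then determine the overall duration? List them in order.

As given, the longest chain is Z→T→V = 8+4+8 = 20, so the finish is 20 days.
The longest path through A is only 13 days, so A has float 7.
The critical path is still Z→T→V; finish is now 20 days.

Z, T, V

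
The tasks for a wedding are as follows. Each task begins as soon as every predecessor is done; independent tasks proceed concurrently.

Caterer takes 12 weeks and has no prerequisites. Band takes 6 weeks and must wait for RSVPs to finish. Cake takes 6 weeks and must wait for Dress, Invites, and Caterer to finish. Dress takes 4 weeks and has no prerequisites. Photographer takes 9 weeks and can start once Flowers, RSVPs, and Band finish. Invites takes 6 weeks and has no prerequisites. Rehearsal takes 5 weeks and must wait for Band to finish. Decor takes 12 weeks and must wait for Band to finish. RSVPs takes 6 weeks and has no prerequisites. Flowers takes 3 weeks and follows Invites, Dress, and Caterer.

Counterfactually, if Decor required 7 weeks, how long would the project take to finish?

As given, the longest chain is RSVPs→Band→Decor = 6+6+12 = 24, so the finish is 24 weeks.
Since Decor is critical, the -5 change carries straight to that chain (now 19 weeks).
New critical path: Caterer→Flowers→Photographer = 12+3+9 = 24 ⇒ 24 weeks.

24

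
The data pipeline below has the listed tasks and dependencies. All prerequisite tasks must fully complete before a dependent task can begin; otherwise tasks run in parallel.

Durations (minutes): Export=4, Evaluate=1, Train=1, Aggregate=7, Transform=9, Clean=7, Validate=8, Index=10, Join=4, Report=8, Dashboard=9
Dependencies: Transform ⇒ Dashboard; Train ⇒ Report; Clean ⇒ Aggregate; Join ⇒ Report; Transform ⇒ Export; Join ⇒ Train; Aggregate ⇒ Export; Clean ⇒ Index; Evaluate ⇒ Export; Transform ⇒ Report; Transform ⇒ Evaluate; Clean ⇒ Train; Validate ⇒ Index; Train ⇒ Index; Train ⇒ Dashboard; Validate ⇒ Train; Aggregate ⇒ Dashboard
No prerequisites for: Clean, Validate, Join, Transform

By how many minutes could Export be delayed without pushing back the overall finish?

Clean→Aggregate→Dashboard = 7+7+9 = 23 sets the makespan at 23 minutes.
Export finishes as early as 18 and must finish by 23.
So Export can slip 23 − 18 = 5 minutes.

5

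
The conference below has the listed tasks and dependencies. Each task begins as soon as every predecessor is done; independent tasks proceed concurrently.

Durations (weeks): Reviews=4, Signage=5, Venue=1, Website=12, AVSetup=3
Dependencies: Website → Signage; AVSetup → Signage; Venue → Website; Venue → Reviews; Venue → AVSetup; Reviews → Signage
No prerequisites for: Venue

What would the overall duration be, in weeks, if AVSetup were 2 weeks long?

Baseline: Venue→Website→Signage = 1+12+5 = 18 → 18 weeks.
The longest path through AVSetup is only 9 weeks, so AVSetup has float 9.
That remains the longest chain; total 18 weeks.

18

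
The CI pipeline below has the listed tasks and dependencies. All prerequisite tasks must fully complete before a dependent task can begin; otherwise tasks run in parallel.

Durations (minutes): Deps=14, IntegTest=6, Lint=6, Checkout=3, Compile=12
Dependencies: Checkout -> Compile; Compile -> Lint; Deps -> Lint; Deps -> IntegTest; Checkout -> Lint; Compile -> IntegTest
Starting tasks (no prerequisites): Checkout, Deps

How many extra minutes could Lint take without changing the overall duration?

0

Critical path: Checkout→Compile→Lint = 3+12+6 = 21, so the finish is 21 minutes.
Lint finishes as early as 21 and must finish by 21.
Float = 21 − 21 = 0.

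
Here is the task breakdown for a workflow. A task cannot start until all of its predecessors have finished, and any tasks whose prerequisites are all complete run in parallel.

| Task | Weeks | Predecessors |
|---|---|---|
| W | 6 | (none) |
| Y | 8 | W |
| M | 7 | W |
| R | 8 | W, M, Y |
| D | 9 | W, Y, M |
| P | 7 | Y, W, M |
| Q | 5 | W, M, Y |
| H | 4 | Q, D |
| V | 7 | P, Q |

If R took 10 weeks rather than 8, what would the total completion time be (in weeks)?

28

Baseline: W→Y→P→V = 6+8+7+7 = 28 → 28 weeks.
R has 6 weeks of float (longest path through it is 22).
No other chain overtakes it, so the finish is 28 weeks.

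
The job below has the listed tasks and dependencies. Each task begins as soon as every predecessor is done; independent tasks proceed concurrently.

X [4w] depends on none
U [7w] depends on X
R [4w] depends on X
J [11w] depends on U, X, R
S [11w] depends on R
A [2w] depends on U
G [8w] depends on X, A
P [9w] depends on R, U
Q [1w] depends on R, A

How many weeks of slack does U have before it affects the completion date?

0

The longest chain is X→U→J = 4+7+11 = 22; overall finish 22 weeks.
U finishes as early as 11 and must finish by 11.
Float = 22 − 22 = 0.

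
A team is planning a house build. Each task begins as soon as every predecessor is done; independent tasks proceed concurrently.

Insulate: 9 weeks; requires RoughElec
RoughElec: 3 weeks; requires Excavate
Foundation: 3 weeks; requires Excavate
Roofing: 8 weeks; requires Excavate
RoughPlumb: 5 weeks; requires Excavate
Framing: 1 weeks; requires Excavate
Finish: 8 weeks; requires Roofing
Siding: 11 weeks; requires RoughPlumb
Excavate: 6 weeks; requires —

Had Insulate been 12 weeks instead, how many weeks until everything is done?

22

Critical path before the change: Excavate→Roofing→Finish = 6+8+8 = 22 giving 22 weeks.
Insulate is off the critical path — its longest chain is 18 weeks, giving 4 of slack.
The critical path is still Excavate→Roofing→Finish; finish is now 22 weeks.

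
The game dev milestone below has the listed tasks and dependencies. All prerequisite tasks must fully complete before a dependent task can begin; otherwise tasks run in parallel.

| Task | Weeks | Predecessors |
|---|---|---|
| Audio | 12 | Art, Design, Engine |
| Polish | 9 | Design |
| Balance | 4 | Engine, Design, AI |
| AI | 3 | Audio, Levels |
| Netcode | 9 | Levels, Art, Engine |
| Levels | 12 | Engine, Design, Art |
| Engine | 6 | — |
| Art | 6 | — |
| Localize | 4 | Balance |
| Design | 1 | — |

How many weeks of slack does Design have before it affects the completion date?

5

Critical path: Engine→Levels→AI→Balance→Localize = 6+12+3+4+4 = 29, so the finish is 29 weeks.
The longest chain containing Design totals 24 weeks.
Float = 29 − 24 = 5.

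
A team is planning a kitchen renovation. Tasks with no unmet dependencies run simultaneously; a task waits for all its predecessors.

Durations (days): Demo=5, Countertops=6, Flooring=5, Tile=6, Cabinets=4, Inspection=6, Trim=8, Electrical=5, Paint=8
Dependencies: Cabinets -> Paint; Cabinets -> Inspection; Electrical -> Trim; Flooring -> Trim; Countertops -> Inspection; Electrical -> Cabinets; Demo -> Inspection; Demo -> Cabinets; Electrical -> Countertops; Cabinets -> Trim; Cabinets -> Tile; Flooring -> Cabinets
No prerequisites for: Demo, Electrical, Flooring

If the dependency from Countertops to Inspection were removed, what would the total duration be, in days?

Original critical path: Demo→Cabinets→Paint = 5+4+8 = 17 ⇒ 17 days.
Without Countertops→Inspection, Inspection's earliest start moves from 11 to 9.
After: Demo→Cabinets→Paint = 5+4+8 = 17 → 17 days.

17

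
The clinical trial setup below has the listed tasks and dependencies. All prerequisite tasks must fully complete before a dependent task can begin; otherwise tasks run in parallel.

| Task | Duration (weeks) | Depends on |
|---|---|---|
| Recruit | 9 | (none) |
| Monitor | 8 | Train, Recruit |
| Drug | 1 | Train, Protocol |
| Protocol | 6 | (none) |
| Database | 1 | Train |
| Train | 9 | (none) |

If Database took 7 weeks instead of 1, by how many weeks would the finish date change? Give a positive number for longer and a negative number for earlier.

0

As given, the longest chain is Recruit→Monitor = 9+8 = 17, so the finish is 17 weeks.
The longest path through Database is only 10 weeks, so Database has float 7.
That remains the longest chain; total 17 weeks.
Change in finish: 17 − 17 = +0 weeks.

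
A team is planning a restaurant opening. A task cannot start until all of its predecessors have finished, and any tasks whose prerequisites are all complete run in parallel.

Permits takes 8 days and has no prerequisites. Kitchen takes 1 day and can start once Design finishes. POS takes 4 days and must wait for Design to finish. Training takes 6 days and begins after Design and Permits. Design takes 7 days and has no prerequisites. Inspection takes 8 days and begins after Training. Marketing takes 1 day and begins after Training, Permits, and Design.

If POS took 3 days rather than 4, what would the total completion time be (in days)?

Actual critical path: Permits→Training→Inspection = 8+6+8 = 22 ⇒ 22 days.
POS has 11 days of float (longest path through it is 11).
That remains the longest chain; total 22 days.

22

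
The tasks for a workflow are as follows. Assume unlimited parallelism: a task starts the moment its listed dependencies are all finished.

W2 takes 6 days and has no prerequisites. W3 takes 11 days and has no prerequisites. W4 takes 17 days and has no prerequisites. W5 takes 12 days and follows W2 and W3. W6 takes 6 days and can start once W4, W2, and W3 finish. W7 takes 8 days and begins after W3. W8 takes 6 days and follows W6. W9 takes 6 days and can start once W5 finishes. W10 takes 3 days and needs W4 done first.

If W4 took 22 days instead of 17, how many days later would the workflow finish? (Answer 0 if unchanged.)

5

The binding path is W4→W6→W8 = 17+6+6 = 29; finish at 29 days.
W4 is on the critical path; changing it to 22 makes that path 34 days.
That remains the longest chain; total 34 days.
Change in finish: 34 − 29 = +5 days.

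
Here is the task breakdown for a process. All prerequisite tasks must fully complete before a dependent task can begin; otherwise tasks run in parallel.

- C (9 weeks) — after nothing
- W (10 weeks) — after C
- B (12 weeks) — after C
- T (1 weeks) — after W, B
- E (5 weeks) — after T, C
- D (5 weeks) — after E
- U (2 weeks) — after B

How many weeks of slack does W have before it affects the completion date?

C→B→T→E→D = 9+12+1+5+5 = 32 sets the makespan at 32 weeks.
The longest chain containing W totals 30 weeks.
Float = 32 − 30 = 2.

2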